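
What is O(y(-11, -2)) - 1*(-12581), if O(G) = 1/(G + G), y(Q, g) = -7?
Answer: 176133/14 ≈ 12581.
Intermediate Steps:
O(G) = 1/(2*G)
O(y(-11, -2)) - 1*(-12581) = (½)/(-7) - 1*(-12581) = (½)*(-⅐) + 12581 = -1/14 + 12581 = 176133/14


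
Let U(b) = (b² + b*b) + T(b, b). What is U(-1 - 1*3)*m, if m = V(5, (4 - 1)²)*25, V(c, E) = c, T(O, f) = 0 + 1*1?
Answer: 4125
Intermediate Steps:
T(O, f) = 1 (T(O, f) = 0 + 1 = 1)
U(b) = 1 + 2*b² (U(b) = (b² + b*b) + 1 = (b² + b²) + 1 = 2*b² + 1 = 1 + 2*b²)
m = 125 (m = 5*25 = 125)
U(-1 - 1*3)*m = (1 + 2*(-1 - 1*3)²)*125 = (1 + 2*(-1 - 3)²)*125 = (1 + 2*(-4)²)*125 = (1 + 2*16)*125 = (1 + 32)*125 = 33*125 = 4125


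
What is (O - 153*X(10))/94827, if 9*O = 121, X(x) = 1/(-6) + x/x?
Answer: -2053/1706886 ≈ -0.0012028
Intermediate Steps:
X(x) = ⅚ (X(x) = 1*(-⅙) + 1 = -⅙ + 1 = ⅚)
O = 121/9 (O = (⅑)*121 = 121/9 ≈ 13.444)
(O - 153*X(10))/94827 = (121/9 - 153*⅚)/94827 = (121/9 - 255/2)*(1/94827) = -2053/18*1/94827 = -2053/1706886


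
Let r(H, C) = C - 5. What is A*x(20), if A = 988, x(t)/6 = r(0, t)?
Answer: 88920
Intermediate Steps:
r(H, C) = -5 + C
x(t) = -30 + 6*t (x(t) = 6*(-5 + t) = -30 + 6*t)
A*x(20) = 988*(-30 + 6*20) = 988*(-30 + 120) = 988*90 = 88920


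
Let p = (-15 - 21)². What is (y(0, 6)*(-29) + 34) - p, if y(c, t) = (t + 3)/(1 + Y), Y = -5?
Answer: -4787/4 ≈ -1196.8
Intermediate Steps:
y(c, t) = -¾ - t/4 (y(c, t) = (t + 3)/(1 - 5) = (3 + t)/(-4) = (3 + t)*(-¼) = -¾ - t/4)
p = 1296 (p = (-36)² = 1296)
(y(0, 6)*(-29) + 34) - p = ((-¾ - ¼*6)*(-29) + 34) - 1*1296 = ((-¾ - 3/2)*(-29) + 34) - 1296 = (-9/4*(-29) + 34) - 1296 = (261/4 + 34) - 1296 = 397/4 - 1296 = -4787/4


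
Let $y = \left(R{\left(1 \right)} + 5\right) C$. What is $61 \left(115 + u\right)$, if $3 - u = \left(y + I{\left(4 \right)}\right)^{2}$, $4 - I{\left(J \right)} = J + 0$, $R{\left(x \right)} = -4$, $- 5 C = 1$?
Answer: $\frac{179889}{25} \approx 7195.6$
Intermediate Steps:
$C = - \frac{1}{5}$ ($C = \left(- \frac{1}{5}\right) 1 = - \frac{1}{5} \approx -0.2$)
$I{\left(J \right)} = 4 - J$ ($I{\left(J \right)} = 4 - \left(J + 0\right) = 4 - J$)
$y = - \frac{1}{5}$ ($y = \left(-4 + 5\right) \left(- \frac{1}{5}\right) = 1 \left(- \frac{1}{5}\right) = - \frac{1}{5} \approx -0.2$)
$u = \frac{74}{25}$ ($u = 3 - \left(- \frac{1}{5} + \left(4 - 4\right)\right)^{2} = 3 - \left(- \frac{1}{5} + 0\right)^{2} = 3 - \left(- \frac{1}{5}\right)^{2} = 3 - \frac{1}{25} = \frac{74}{25} \approx 2.96$)
$61 \left(115 + u\right) = 61 \left(115 + \frac{74}{25}\right) = 61 \cdot \frac{2949}{25} = \frac{179889}{25}$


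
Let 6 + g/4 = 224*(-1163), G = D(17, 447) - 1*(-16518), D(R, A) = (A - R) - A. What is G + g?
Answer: -1025571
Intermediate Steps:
D(R, A) = -R
G = 16501 (G = -1*17 - 1*(-16518) = -17 + 16518 = 16501)
g = -1042072 (g = -24 + 4*(224*(-1163)) = -24 + 4*(-260512) = -24 - 1042048 = -1042072)
G + g = 16501 - 1042072 = -1025571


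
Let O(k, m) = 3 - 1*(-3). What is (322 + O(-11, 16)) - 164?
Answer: 164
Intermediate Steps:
O(k, m) = 6 (O(k, m) = 3 + 3 = 6)
(322 + O(-11, 16)) - 164 = (322 + 6) - 164 = 328 - 164 = 164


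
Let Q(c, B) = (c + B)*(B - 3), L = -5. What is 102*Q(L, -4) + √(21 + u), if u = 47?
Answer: 6426 + 2*√17 ≈ 6434.3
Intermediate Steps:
Q(c, B) = (-3 + B)*(B + c) (Q(c, B) = (B + c)*(-3 + B) = (-3 + B)*(B + c))
102*Q(L, -4) + √(21 + u) = 102*((-4)² - 3*(-4) - 3*(-5) - 4*(-5)) + √(21 + 47) = 102*(16 + 12 + 15 + 20) + √68 = 102*63 + 2*√17 = 6426 + 2*√17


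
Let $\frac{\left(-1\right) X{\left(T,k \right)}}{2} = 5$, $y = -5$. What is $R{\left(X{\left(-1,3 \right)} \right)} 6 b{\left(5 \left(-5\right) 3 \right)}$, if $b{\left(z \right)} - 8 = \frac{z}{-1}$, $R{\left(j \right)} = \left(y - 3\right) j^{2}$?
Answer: $-398400$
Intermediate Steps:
$X{\left(T,k \right)} = -10$ ($X{\left(T,k \right)} = \left(-2\right) 5 = -10$)
$R{\left(j \right)} = - 8 j^{2}$ ($R{\left(j \right)} = \left(-5 - 3\right) j^{2} = - 8 j^{2}$)
$b{\left(z \right)} = 8 - z$ ($b{\left(z \right)} = 8 + \frac{z}{-1} = 8 + z \left(-1\right) = 8 - z$)
$R{\left(X{\left(-1,3 \right)} \right)} 6 b{\left(5 \left(-5\right) 3 \right)} = - 8 \left(-10\right)^{2} \cdot 6 \left(8 - 5 \left(-5\right) 3\right) = \left(-8\right) 100 \cdot 6 \left(8 - \left(-25\right) 3\right) = \left(-800\right) 6 \left(8 - -75\right) = - 4800 \left(8 + 75\right) = \left(-4800\right) 83 = -398400$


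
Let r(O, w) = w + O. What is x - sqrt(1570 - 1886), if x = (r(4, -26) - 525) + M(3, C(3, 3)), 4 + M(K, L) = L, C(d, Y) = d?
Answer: -548 - 2*I*sqrt(79) ≈ -548.0 - 17.776*I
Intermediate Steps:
M(K, L) = -4 + L
r(O, w) = O + w
x = -548 (x = ((4 - 26) - 525) + (-4 + 3) = (-22 - 525) - 1 = -547 - 1 = -548)
x - sqrt(1570 - 1886) = -548 - sqrt(1570 - 1886) = -548 - sqrt(-316) = -548 - 2*I*sqrt(79)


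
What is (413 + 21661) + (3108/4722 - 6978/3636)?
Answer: 10526974855/476922 ≈ 22073.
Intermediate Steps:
(413 + 21661) + (3108/4722 - 6978/3636) = 22074 + (3108*(1/4722) - 6978*1/3636) = 22074 + (518/787 - 1163/606) = 22074 - 601373/476922 = 10526974855/476922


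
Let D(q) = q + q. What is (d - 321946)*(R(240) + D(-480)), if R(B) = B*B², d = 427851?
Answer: 1463929051200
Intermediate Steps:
R(B) = B³
D(q) = 2*q
(d - 321946)*(R(240) + D(-480)) = (427851 - 321946)*(240³ + 2*(-480)) = 105905*(13824000 - 960) = 105905*13823040 = 1463929051200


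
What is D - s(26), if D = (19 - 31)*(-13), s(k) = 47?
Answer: 109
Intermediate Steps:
D = 156 (D = -12*(-13) = 156)
D - s(26) = 156 - 1*47 = 156 - 47 = 109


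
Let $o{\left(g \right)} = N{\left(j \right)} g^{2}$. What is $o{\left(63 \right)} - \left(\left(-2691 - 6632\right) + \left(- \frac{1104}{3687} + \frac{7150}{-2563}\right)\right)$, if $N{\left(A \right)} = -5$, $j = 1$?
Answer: $- \frac{3012163760}{286357} \approx -10519.0$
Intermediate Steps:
$o{\left(g \right)} = - 5 g^{2}$
$o{\left(63 \right)} - \left(\left(-2691 - 6632\right) + \left(- \frac{1104}{3687} + \frac{7150}{-2563}\right)\right) = - 5 \cdot 63^{2} - \left(\left(-2691 - 6632\right) + \left(- \frac{1104}{3687} + \frac{7150}{-2563}\right)\right) = \left(-5\right) 3969 - \left(-9323 + \left(\left(-1104\right) \frac{1}{3687} + 7150 \left(- \frac{1}{2563}\right)\right)\right) = -19845 - \left(-9323 - \frac{884594}{286357}\right) = -19845 - - \frac{2670590905}{286357} = -19845 + \frac{2670590905}{286357} = - \frac{3012163760}{286357}$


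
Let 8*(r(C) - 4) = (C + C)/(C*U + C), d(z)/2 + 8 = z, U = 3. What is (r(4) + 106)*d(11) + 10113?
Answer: 86187/8 ≈ 10773.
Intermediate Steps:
d(z) = -16 + 2*z
r(C) = 65/16 (r(C) = 4 + ((C + C)/(C*3 + C))/8 = 4 + ((2*C)/(3*C + C))/8 = 4 + ((2*C)/((4*C)))/8 = 4 + ((2*C)*(1/(4*C)))/8 = 4 + (⅛)*(½) = 4 + 1/16 = 65/16)
(r(4) + 106)*d(11) + 10113 = (65/16 + 106)*(-16 + 2*11) + 10113 = 1761*(-16 + 22)/16 + 10113 = (1761/16)*6 + 10113 = 5283/8 + 10113 = 86187/8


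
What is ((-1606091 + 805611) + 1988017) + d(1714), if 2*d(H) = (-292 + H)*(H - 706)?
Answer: 1904225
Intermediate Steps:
d(H) = (-706 + H)*(-292 + H)/2 (d(H) = ((-292 + H)*(H - 706))/2 = ((-292 + H)*(-706 + H))/2 = ((-706 + H)*(-292 + H))/2 = (-706 + H)*(-292 + H)/2)
((-1606091 + 805611) + 1988017) + d(1714) = ((-1606091 + 805611) + 1988017) + (103076 + (½)*1714² - 499*1714) = (-800480 + 1988017) + (103076 + (½)*2937796 - 855286) = 1187537 + (103076 + 1468898 - 855286) = 1187537 + 716688 = 1904225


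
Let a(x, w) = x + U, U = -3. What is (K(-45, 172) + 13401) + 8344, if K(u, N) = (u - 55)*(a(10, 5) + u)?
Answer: 25545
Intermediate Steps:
a(x, w) = -3 + x (a(x, w) = x - 3 = -3 + x)
K(u, N) = (-55 + u)*(7 + u) (K(u, N) = (u - 55)*((-3 + 10) + u) = (-55 + u)*(7 + u))
(K(-45, 172) + 13401) + 8344 = ((-385 + (-45)**2 - 48*(-45)) + 13401) + 8344 = ((-385 + 2025 + 2160) + 13401) + 8344 = (3800 + 13401) + 8344 = 17201 + 8344 = 25545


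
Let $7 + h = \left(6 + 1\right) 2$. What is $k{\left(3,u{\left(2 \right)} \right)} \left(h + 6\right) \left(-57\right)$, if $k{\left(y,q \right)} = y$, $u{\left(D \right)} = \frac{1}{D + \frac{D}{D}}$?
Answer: $-2223$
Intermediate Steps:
$h = 7$ ($h = -7 + \left(6 + 1\right) 2 = -7 + 7 \cdot 2 = -7 + 14 = 7$)
$u{\left(D \right)} = \frac{1}{1 + D}$ ($u{\left(D \right)} = \frac{1}{D + 1} = \frac{1}{1 + D}$)
$k{\left(3,u{\left(2 \right)} \right)} \left(h + 6\right) \left(-57\right) = 3 \left(7 + 6\right) \left(-57\right) = 3 \cdot 13 \left(-57\right) = 39 \left(-57\right) = -2223$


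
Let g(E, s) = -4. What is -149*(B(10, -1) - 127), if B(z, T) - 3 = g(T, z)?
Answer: 19072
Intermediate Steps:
B(z, T) = -1 (B(z, T) = 3 - 4 = -1)
-149*(B(10, -1) - 127) = -149*(-1 - 127) = -149*(-128) = 19072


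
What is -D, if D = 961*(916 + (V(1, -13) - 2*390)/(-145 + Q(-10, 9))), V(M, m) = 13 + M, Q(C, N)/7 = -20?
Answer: -251614786/285 ≈ -8.8286e+5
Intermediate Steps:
Q(C, N) = -140 (Q(C, N) = 7*(-20) = -140)
D = 251614786/285 (D = 961*(916 + ((13 + 1) - 2*390)/(-145 - 140)) = 961*(916 + (14 - 780)/(-285)) = 961*(916 - 766*(-1/285)) = 961*(916 + 766/285) = 961*(261826/285) = 251614786/285 ≈ 8.8286e+5)
-D = -1*251614786/285 = -251614786/285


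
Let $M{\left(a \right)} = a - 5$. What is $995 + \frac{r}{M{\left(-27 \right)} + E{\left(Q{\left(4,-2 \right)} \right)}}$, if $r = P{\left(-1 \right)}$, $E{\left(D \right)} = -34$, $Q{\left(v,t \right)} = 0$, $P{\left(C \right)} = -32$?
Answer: $\frac{32851}{33} \approx 995.48$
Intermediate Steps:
$M{\left(a \right)} = -5 + a$
$r = -32$
$995 + \frac{r}{M{\left(-27 \right)} + E{\left(Q{\left(4,-2 \right)} \right)}} = 995 - \frac{32}{\left(-5 - 27\right) - 34} = 995 - \frac{32}{-32 - 34} = 995 - \frac{32}{-66} = 995 - - \frac{16}{33} = 995 + \frac{16}{33} = \frac{32851}{33}$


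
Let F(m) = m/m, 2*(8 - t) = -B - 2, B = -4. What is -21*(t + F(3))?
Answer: -168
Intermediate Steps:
t = 7 (t = 8 - (-1*(-4) - 2)/2 = 8 - (4 - 2)/2 = 8 - ½*2 = 8 - 1 = 7)
F(m) = 1
-21*(t + F(3)) = -21*(7 + 1) = -21*8 = -168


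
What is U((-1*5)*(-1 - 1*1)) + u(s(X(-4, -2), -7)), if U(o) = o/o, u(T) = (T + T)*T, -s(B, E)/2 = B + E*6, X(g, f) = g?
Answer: 16929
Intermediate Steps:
s(B, E) = -12*E - 2*B (s(B, E) = -2*(B + E*6) = -2*(B + 6*E) = -12*E - 2*B)
u(T) = 2*T² (u(T) = (2*T)*T = 2*T²)
U(o) = 1
U((-1*5)*(-1 - 1*1)) + u(s(X(-4, -2), -7)) = 1 + 2*(-12*(-7) - 2*(-4))² = 1 + 2*(84 + 8)² = 1 + 2*92² = 1 + 2*8464 = 1 + 16928 = 16929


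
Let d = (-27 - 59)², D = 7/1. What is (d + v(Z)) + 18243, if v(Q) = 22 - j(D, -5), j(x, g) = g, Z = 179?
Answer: 25666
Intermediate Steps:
D = 7 (D = 7*1 = 7)
d = 7396 (d = (-86)² = 7396)
v(Q) = 27 (v(Q) = 22 - 1*(-5) = 22 + 5 = 27)
(d + v(Z)) + 18243 = (7396 + 27) + 18243 = 7423 + 18243 = 25666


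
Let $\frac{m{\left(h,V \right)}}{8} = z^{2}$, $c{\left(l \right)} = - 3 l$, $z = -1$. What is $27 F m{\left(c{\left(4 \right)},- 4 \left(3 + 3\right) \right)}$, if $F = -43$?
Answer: $-9288$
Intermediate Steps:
$m{\left(h,V \right)} = 8$ ($m{\left(h,V \right)} = 8 \left(-1\right)^{2} = 8 \cdot 1 = 8$)
$27 F m{\left(c{\left(4 \right)},- 4 \left(3 + 3\right) \right)} = 27 \left(-43\right) 8 = \left(-1161\right) 8 = -9288$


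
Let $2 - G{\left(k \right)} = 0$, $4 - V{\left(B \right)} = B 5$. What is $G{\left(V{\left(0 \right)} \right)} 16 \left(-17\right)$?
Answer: $-544$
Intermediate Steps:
$V{\left(B \right)} = 4 - 5 B$ ($V{\left(B \right)} = 4 - B 5 = 4 - 5 B$)
$G{\left(k \right)} = 2$ ($G{\left(k \right)} = 2 - 0 = 2 + 0 = 2$)
$G{\left(V{\left(0 \right)} \right)} 16 \left(-17\right) = 2 \cdot 16 \left(-17\right) = 32 \left(-17\right) = -544$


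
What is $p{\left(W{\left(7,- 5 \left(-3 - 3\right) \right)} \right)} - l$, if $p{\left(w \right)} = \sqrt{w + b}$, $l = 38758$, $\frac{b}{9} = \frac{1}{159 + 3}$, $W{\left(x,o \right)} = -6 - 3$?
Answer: $-38758 + \frac{i \sqrt{322}}{6} \approx -38758.0 + 2.9907 i$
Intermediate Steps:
$W{\left(x,o \right)} = -9$ ($W{\left(x,o \right)} = -6 - 3 = -9$)
$b = \frac{1}{18}$ ($b = \frac{9}{159 + 3} = \frac{9}{162} = 9 \cdot \frac{1}{162} = \frac{1}{18} \approx 0.055556$)
$p{\left(w \right)} = \sqrt{\frac{1}{18} + w}$ ($p{\left(w \right)} = \sqrt{w + \frac{1}{18}} = \sqrt{\frac{1}{18} + w}$)
$p{\left(W{\left(7,- 5 \left(-3 - 3\right) \right)} \right)} - l = \frac{\sqrt{2 + 36 \left(-9\right)}}{6} - 38758 = \frac{\sqrt{2 - 324}}{6} - 38758 = \frac{\sqrt{-322}}{6} - 38758 = \frac{i \sqrt{322}}{6} - 38758 = -38758 + \frac{i \sqrt{322}}{6}$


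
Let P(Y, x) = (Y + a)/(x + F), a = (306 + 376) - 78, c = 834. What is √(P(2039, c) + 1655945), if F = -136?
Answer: √806784872594/698 ≈ 1286.8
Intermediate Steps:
a = 604 (a = 682 - 78 = 604)
P(Y, x) = (604 + Y)/(-136 + x) (P(Y, x) = (Y + 604)/(x - 136) = (604 + Y)/(-136 + x))
√(P(2039, c) + 1655945) = √((604 + 2039)/(-136 + 834) + 1655945) = √(2643/698 + 1655945) = √(1155852253/698) = √806784872594/698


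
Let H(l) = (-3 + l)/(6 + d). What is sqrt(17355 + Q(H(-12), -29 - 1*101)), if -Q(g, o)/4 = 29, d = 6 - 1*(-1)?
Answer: sqrt(17239) ≈ 131.30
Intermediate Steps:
d = 7 (d = 6 + 1 = 7)
H(l) = -3/13 + l/13 (H(l) = (-3 + l)/(6 + 7) = (-3 + l)/13 = (-3 + l)*(1/13) = -3/13 + l/13)
Q(g, o) = -116 (Q(g, o) = -4*29 = -116)
sqrt(17355 + Q(H(-12), -29 - 1*101)) = sqrt(17355 - 116) = sqrt(17239)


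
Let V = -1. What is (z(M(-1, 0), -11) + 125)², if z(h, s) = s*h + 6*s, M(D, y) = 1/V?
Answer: 4900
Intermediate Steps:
M(D, y) = -1 (M(D, y) = 1/(-1) = -1)
z(h, s) = 6*s + h*s (z(h, s) = h*s + 6*s = 6*s + h*s)
(z(M(-1, 0), -11) + 125)² = (-11*(6 - 1) + 125)² = (-11*5 + 125)² = (-55 + 125)² = 70² = 4900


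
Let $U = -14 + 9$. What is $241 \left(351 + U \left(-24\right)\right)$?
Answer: $113511$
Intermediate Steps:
$U = -5$
$241 \left(351 + U \left(-24\right)\right) = 241 \left(351 - -120\right) = 241 \left(351 + 120\right) = 241 \cdot 471 = 113511$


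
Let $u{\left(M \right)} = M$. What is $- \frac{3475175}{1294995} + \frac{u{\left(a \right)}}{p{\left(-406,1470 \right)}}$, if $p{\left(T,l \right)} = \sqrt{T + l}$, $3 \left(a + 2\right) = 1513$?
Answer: $- \frac{695035}{258999} + \frac{1507 \sqrt{266}}{1596} \approx 12.716$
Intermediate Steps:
$a = \frac{1507}{3}$ ($a = -2 + \frac{1}{3} \cdot 1513 = -2 + \frac{1513}{3} = \frac{1507}{3} \approx 502.33$)
$- \frac{3475175}{1294995} + \frac{u{\left(a \right)}}{p{\left(-406,1470 \right)}} = - \frac{3475175}{1294995} + \frac{1507}{3 \sqrt{-406 + 1470}} = \left(-3475175\right) \frac{1}{1294995} + \frac{1507}{3 \sqrt{1064}} = - \frac{695035}{258999} + \frac{1507}{3 \cdot 2 \sqrt{266}} = - \frac{695035}{258999} + \frac{1507 \frac{\sqrt{266}}{532}}{3} = - \frac{695035}{258999} + \frac{1507 \sqrt{266}}{1596}$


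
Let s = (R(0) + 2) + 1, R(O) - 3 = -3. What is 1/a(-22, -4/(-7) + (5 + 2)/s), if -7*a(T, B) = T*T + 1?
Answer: -7/485 ≈ -0.014433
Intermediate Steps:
R(O) = 0 (R(O) = 3 - 3 = 0)
s = 3 (s = (0 + 2) + 1 = 2 + 1 = 3)
a(T, B) = -⅐ - T²/7 (a(T, B) = -(T*T + 1)/7 = -(T² + 1)/7 = -(1 + T²)/7 = -⅐ - T²/7)
1/a(-22, -4/(-7) + (5 + 2)/s) = 1/(-⅐ - ⅐*(-22)²) = 1/(-⅐ - ⅐*484) = 1/(-⅐ - 484/7) = 1/(-485/7) = -7/485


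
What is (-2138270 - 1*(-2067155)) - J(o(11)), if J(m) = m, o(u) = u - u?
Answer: -71115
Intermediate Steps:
o(u) = 0
(-2138270 - 1*(-2067155)) - J(o(11)) = (-2138270 - 1*(-2067155)) - 1*0 = (-2138270 + 2067155) + 0 = -71115 + 0 = -71115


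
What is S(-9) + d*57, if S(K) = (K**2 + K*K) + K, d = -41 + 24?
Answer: -816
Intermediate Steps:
d = -17
S(K) = K + 2*K**2 (S(K) = (K**2 + K**2) + K = 2*K**2 + K = K + 2*K**2)
S(-9) + d*57 = -9*(1 + 2*(-9)) - 17*57 = -9*(1 - 18) - 969 = -9*(-17) - 969 = 153 - 969 = -816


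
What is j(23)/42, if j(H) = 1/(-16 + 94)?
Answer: 1/3276 ≈ 0.00030525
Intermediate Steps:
j(H) = 1/78
j(23)/42 = (1/78)/42 = (1/78)*(1/42) = 1/3276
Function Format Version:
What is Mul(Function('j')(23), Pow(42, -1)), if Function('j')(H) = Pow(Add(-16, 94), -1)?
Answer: Rational(1, 3276) ≈ 0.00030525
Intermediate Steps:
Function('j')(H) = Rational(1, 78) (Function('j')(H) = Pow(78, -1) = Rational(1, 78))
Mul(Function('j')(23), Pow(42, -1)) = Mul(Rational(1, 78), Pow(42, -1)) = Mul(Rational(1, 78), Rational(1, 42)) = Rational(1, 3276)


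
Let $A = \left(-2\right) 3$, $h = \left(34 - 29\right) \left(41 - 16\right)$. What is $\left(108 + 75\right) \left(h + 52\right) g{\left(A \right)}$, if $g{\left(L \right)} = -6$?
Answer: $-194346$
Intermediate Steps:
$h = 125$ ($h = 5 \cdot 25 = 125$)
$A = -6$
$\left(108 + 75\right) \left(h + 52\right) g{\left(A \right)} = \left(108 + 75\right) \left(125 + 52\right) \left(-6\right) = 183 \cdot 177 \left(-6\right) = 32391 \left(-6\right) = -194346$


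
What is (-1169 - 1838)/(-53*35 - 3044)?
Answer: 3007/4899 ≈ 0.61380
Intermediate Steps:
(-1169 - 1838)/(-53*35 - 3044) = -3007/(-1855 - 3044) = -3007/(-4899) = -3007*(-1/4899) = 3007/4899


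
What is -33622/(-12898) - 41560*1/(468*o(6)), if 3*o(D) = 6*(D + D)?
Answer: -9899911/9054396 ≈ -1.0934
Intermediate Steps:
o(D) = 4*D (o(D) = (6*(D + D))/3 = (6*(2*D))/3 = (12*D)/3 = 4*D)
-33622/(-12898) - 41560*1/(468*o(6)) = -33622/(-12898) - 41560/(-104*6*(-18)) = -33622*(-1/12898) - 41560/(-26*24*(-18)) = 16811/6449 - 41560/((-624*(-18))) = 16811/6449 - 41560/11232 = 16811/6449 - 41560*1/11232 = 16811/6449 - 5195/1404 = -9899911/9054396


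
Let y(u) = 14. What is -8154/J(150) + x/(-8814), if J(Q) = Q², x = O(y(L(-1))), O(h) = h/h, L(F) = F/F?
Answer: -998498/2754375 ≈ -0.36251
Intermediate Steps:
L(F) = 1
O(h) = 1
x = 1
-8154/J(150) + x/(-8814) = -8154/(150²) + 1/(-8814) = -8154/22500 + 1*(-1/8814) = -8154*1/22500 - 1/8814 = -453/1250 - 1/8814 = -998498/2754375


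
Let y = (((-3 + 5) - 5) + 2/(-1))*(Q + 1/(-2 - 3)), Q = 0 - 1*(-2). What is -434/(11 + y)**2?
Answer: -217/2 ≈ -108.50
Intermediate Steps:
Q = 2 (Q = 0 + 2 = 2)
y = -9 (y = (((-3 + 5) - 5) + 2/(-1))*(2 + 1/(-2 - 3)) = ((2 - 5) + 2*(-1))*(2 + 1/(-5)) = (-3 - 2)*(2 - 1/5) = -5*9/5 = -9)
-434/(11 + y)**2 = -434/(11 - 9)**2 = -434/(2**2) = -434/4 = -434*1/4 = -217/2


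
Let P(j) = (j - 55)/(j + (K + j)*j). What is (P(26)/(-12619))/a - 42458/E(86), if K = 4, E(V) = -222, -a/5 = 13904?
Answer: 15010642531429901/78486095482080 ≈ 191.25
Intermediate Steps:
a = -69520 (a = -5*13904 = -69520)
P(j) = (-55 + j)/(j + j*(4 + j)) (P(j) = (j - 55)/(j + (4 + j)*j) = (-55 + j)/(j + j*(4 + j)))
(P(26)/(-12619))/a - 42458/E(86) = (((-55 + 26)/(26*(5 + 26)))/(-12619))/(-69520) - 42458/(-222) = (((1/26)*(-29)/31)*(-1/12619))*(-1/69520) - 42458*(-1/222) = (((1/26)*(1/31)*(-29))*(-1/12619))*(-1/69520) + 21229/111 = -29/806*(-1/12619)*(-1/69520) + 21229/111 = (29/10170914)*(-1/69520) + 21229/111 = -29/707081941280 + 21229/111 = 15010642531429901/78486095482080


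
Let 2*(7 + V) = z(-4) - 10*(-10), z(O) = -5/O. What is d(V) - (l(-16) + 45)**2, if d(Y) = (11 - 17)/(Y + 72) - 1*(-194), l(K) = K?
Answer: -598523/925 ≈ -647.05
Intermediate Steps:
V = 349/8 (V = -7 + (-5/(-4) - 10*(-10))/2 = -7 + (-5*(-1/4) + 100)/2 = -7 + (5/4 + 100)/2 = -7 + (1/2)*(405/4) = -7 + 405/8 = 349/8 ≈ 43.625)
d(Y) = 194 - 6/(72 + Y) (d(Y) = -6/(72 + Y) + 194 = 194 - 6/(72 + Y))
d(V) - (l(-16) + 45)**2 = 2*(6981 + 97*(349/8))/(72 + 349/8) - (-16 + 45)**2 = 2*(6981 + 33853/8)/(925/8) - 1*29**2 = 2*(8/925)*(89701/8) - 1*841 = 179402/925 - 841 = -598523/925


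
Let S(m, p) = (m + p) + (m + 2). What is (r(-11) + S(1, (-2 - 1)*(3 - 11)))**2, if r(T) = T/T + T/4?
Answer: 11025/16 ≈ 689.06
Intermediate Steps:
S(m, p) = 2 + p + 2*m (S(m, p) = (m + p) + (2 + m) = 2 + p + 2*m)
r(T) = 1 + T/4 (r(T) = 1 + T*(1/4) = 1 + T/4)
(r(-11) + S(1, (-2 - 1)*(3 - 11)))**2 = ((1 + (1/4)*(-11)) + (2 + (-2 - 1)*(3 - 11) + 2*1))**2 = ((1 - 11/4) + (2 - 3*(-8) + 2))**2 = (-7/4 + (2 + 24 + 2))**2 = (-7/4 + 28)**2 = (105/4)**2 = 11025/16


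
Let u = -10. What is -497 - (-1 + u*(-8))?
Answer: -576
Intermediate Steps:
-497 - (-1 + u*(-8)) = -497 - (-1 - 10*(-8)) = -497 - (-1 + 80) = -497 - 1*79 = -497 - 79 = -576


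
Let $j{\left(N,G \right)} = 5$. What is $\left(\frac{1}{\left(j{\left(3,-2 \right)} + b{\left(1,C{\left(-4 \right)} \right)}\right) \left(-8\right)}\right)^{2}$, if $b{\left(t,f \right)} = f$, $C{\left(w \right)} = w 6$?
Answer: $\frac{1}{23104} \approx 4.3283 \cdot 10^{-5}$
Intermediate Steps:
$C{\left(w \right)} = 6 w$
$\left(\frac{1}{\left(j{\left(3,-2 \right)} + b{\left(1,C{\left(-4 \right)} \right)}\right) \left(-8\right)}\right)^{2} = \left(\frac{1}{\left(5 + 6 \left(-4\right)\right) \left(-8\right)}\right)^{2} = \left(\frac{1}{5 - 24} \left(- \frac{1}{8}\right)\right)^{2} = \left(\frac{1}{-19} \left(- \frac{1}{8}\right)\right)^{2} = \left(\left(- \frac{1}{19}\right) \left(- \frac{1}{8}\right)\right)^{2} = \left(\frac{1}{152}\right)^{2} = \frac{1}{23104}$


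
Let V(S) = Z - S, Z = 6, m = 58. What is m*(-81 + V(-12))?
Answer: -3654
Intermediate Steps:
V(S) = 6 - S
m*(-81 + V(-12)) = 58*(-81 + (6 - 1*(-12))) = 58*(-81 + (6 + 12)) = 58*(-81 + 18) = 58*(-63) = -3654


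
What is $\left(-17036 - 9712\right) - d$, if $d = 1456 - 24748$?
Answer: $-3456$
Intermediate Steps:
$d = -23292$ ($d = 1456 - 24748 = -23292$)
$\left(-17036 - 9712\right) - d = \left(-17036 - 9712\right) - -23292 = -26748 + 23292 = -3456$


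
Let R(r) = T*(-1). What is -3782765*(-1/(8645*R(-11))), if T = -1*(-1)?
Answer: -108079/247 ≈ -437.57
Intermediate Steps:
T = 1
R(r) = -1 (R(r) = 1*(-1) = -1)
-3782765*(-1/(8645*R(-11))) = -3782765/(-1*(-91)*95) = -3782765/(91*95) = -3782765/8645 = -3782765*1/8645 = -108079/247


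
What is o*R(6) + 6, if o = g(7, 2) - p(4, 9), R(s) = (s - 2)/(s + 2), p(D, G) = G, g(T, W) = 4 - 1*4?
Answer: 3/2 ≈ 1.5000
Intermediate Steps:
g(T, W) = 0 (g(T, W) = 4 - 4 = 0)
R(s) = (-2 + s)/(2 + s)
o = -9 (o = 0 - 1*9 = 0 - 9 = -9)
o*R(6) + 6 = -9*(-2 + 6)/(2 + 6) + 6 = -9*4/8 + 6 = -9*½ + 6 = -9/2 + 6 = 3/2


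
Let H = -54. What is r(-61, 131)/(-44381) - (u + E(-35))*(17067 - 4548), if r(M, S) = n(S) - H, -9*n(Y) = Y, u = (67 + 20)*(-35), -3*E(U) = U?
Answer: 15168036674345/399429 ≈ 3.7974e+7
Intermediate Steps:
E(U) = -U/3
u = -3045 (u = 87*(-35) = -3045)
n(Y) = -Y/9
r(M, S) = 54 - S/9 (r(M, S) = -S/9 - 1*(-54) = -S/9 + 54 = 54 - S/9)
r(-61, 131)/(-44381) - (u + E(-35))*(17067 - 4548) = (54 - ⅑*131)/(-44381) - (-3045 - ⅓*(-35))*(17067 - 4548) = (54 - 131/9)*(-1/44381) - (-3045 + 35/3)*12519 = (355/9)*(-1/44381) - (-9100)*12519/3 = -355/399429 - 1*(-37974300) = -355/399429 + 37974300 = 15168036674345/399429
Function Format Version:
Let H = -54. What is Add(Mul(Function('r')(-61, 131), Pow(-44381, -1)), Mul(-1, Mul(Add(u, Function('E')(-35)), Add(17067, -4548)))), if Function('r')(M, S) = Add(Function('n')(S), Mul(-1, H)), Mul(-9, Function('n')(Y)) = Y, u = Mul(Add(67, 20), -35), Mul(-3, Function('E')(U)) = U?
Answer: Rational(15168036674345, 399429) ≈ 3.7974e+7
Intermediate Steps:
Function('E')(U) = Mul(Rational(-1, 3), U)
u = -3045 (u = Mul(87, -35) = -3045)
Function('n')(Y) = Mul(Rational(-1, 9), Y)
Function('r')(M, S) = Add(54, Mul(Rational(-1, 9), S)) (Function('r')(M, S) = Add(Mul(Rational(-1, 9), S), Mul(-1, -54)) = Add(Mul(Rational(-1, 9), S), 54) = Add(54, Mul(Rational(-1, 9), S)))
Add(Mul(Function('r')(-61, 131), Pow(-44381, -1)), Mul(-1, Mul(Add(u, Function('E')(-35)), Add(17067, -4548)))) = Add(Mul(Add(54, Mul(Rational(-1, 9), 131)), Pow(-44381, -1)), Mul(-1, Mul(Add(-3045, Mul(Rational(-1, 3), -35)), Add(17067, -4548)))) = Add(Mul(Add(54, Rational(-131, 9)), Rational(-1, 44381)), Mul(-1, Mul(Add(-3045, Rational(35, 3)), 12519))) = Add(Mul(Rational(355, 9), Rational(-1, 44381)), Mul(-1, Mul(Rational(-9100, 3), 12519))) = Add(Rational(-355, 399429), Mul(-1, -37974300)) = Add(Rational(-355, 399429), 37974300) = Rational(15168036674345, 399429)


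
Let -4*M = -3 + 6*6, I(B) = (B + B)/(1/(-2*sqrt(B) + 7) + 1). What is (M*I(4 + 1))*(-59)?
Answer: 7965/2 - 885*sqrt(5)/4 ≈ 3487.8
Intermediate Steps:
I(B) = 2*B/(1 + 1/(7 - 2*sqrt(B))) (I(B) = (2*B)/(1/(7 - 2*sqrt(B)) + 1) = (2*B)/(1 + 1/(7 - 2*sqrt(B))) = 2*B/(1 + 1/(7 - 2*sqrt(B))))
M = -33/4 (M = -(-3 + 6*6)/4 = -(-3 + 36)/4 = -1/4*33 = -33/4 ≈ -8.2500)
(M*I(4 + 1))*(-59) = -33*(-7*(4 + 1) + 2*(4 + 1)**(3/2))/(4*(-4 + sqrt(4 + 1)))*(-59) = -33*(-7*5 + 2*5**(3/2))/(4*(-4 + sqrt(5)))*(-59) = -33*(-35 + 2*(5*sqrt(5)))/(4*(-4 + sqrt(5)))*(-59) = -33*(-35 + 10*sqrt(5))/(4*(-4 + sqrt(5)))*(-59) = 1947*(-35 + 10*sqrt(5))/(4*(-4 + sqrt(5)))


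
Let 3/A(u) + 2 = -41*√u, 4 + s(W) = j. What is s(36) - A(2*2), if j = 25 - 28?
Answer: -195/28 ≈ -6.9643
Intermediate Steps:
j = -3
s(W) = -7 (s(W) = -4 - 3 = -7)
A(u) = 3/(-2 - 41*√u)
s(36) - A(2*2) = -7 - (-3)/(2 + 41*√(2*2)) = -7 - (-3)/(2 + 41*√4) = -7 - (-3)/(2 + 41*2) = -7 - (-3)/(2 + 82) = -7 - (-3)/84 = -7 - 1*(-1/28) = -7 + 1/28 = -195/28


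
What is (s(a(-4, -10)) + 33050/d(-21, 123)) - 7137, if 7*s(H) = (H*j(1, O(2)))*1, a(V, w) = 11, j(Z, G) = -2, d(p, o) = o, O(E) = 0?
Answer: -5916313/861 ≈ -6871.4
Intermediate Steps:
s(H) = -2*H/7 (s(H) = ((H*(-2))*1)/7 = (-2*H*1)/7 = (-2*H)/7 = -2*H/7)
(s(a(-4, -10)) + 33050/d(-21, 123)) - 7137 = (-2/7*11 + 33050/123) - 7137 = (-22/7 + 33050*(1/123)) - 7137 = (-22/7 + 33050/123) - 7137 = 228644/861 - 7137 = -5916313/861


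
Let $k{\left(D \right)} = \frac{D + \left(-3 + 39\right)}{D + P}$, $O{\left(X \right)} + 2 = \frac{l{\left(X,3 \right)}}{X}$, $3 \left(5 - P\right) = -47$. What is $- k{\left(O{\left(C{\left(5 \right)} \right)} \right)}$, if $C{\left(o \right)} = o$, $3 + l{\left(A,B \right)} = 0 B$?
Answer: $- \frac{501}{271} \approx -1.8487$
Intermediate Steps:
$l{\left(A,B \right)} = -3$ ($l{\left(A,B \right)} = -3 + 0 B = -3 + 0 = -3$)
$P = \frac{62}{3}$ ($P = 5 - - \frac{47}{3} = 5 + \frac{47}{3} = \frac{62}{3} \approx 20.667$)
$O{\left(X \right)} = -2 - \frac{3}{X}$
$k{\left(D \right)} = \frac{36 + D}{\frac{62}{3} + D}$ ($k{\left(D \right)} = \frac{D + \left(-3 + 39\right)}{D + \frac{62}{3}} = \frac{D + 36}{\frac{62}{3} + D} = \frac{36 + D}{\frac{62}{3} + D}$)
$- k{\left(O{\left(C{\left(5 \right)} \right)} \right)} = - \frac{3 \left(36 - \left(2 + \frac{3}{5}\right)\right)}{62 + 3 \left(-2 - \frac{3}{5}\right)} = - \frac{3 \left(36 - \frac{13}{5}\right)}{62 + 3 \left(-2 - \frac{3}{5}\right)} = - \frac{3 \left(36 - \frac{13}{5}\right)}{62 + 3 \left(- \frac{13}{5}\right)} = - \frac{3 \cdot 167}{\left(62 - \frac{39}{5}\right) 5} = - \frac{3 \cdot 167}{\frac{271}{5} \cdot 5} = - \frac{3 \cdot 5 \cdot 167}{271 \cdot 5} = \left(-1\right) \frac{501}{271} = - \frac{501}{271}$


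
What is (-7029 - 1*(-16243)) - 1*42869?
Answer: -33655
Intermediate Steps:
(-7029 - 1*(-16243)) - 1*42869 = (-7029 + 16243) - 42869 = 9214 - 42869 = -33655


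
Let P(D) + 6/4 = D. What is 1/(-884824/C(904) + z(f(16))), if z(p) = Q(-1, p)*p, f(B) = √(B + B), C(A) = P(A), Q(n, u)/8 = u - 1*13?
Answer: -147510015/36380782864 + 42354325*√2/18190391432 ≈ -0.00076177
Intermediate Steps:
P(D) = -3/2 + D
Q(n, u) = -104 + 8*u (Q(n, u) = 8*(u - 1*13) = 8*(u - 13) = 8*(-13 + u) = -104 + 8*u)
C(A) = -3/2 + A
f(B) = √2*√B (f(B) = √(2*B) = √2*√B)
z(p) = p*(-104 + 8*p) (z(p) = (-104 + 8*p)*p = p*(-104 + 8*p))
1/(-884824/C(904) + z(f(16))) = 1/(-884824/(-3/2 + 904) + 8*(√2*√16)*(-13 + √2*√16)) = 1/(-884824/1805/2 + 8*(√2*4)*(-13 + √2*4)) = 1/(-884824*2/1805 + 8*(4*√2)*(-13 + 4*√2)) = 1/(-1769648/1805 + 32*√2*(-13 + 4*√2))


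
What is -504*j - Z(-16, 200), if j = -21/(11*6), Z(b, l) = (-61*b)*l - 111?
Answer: -2144215/11 ≈ -1.9493e+5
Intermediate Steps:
Z(b, l) = -111 - 61*b*l (Z(b, l) = -61*b*l - 111 = -111 - 61*b*l)
j = -7/22 (j = -21/66 = -21*1/66 = -7/22 ≈ -0.31818)
-504*j - Z(-16, 200) = -504*(-7/22) - (-111 - 61*(-16)*200) = 1764/11 - (-111 + 195200) = 1764/11 - 1*195089 = 1764/11 - 195089 = -2144215/11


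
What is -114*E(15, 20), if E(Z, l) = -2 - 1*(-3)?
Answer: -114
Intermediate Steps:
E(Z, l) = 1 (E(Z, l) = -2 + 3 = 1)
-114*E(15, 20) = -114*1 = -114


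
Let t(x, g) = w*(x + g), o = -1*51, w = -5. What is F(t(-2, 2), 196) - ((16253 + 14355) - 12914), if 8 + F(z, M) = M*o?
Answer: -27698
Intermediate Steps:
o = -51
t(x, g) = -5*g - 5*x (t(x, g) = -5*(x + g) = -5*(g + x) = -5*g - 5*x)
F(z, M) = -8 - 51*M (F(z, M) = -8 + M*(-51) = -8 - 51*M)
F(t(-2, 2), 196) - ((16253 + 14355) - 12914) = (-8 - 51*196) - ((16253 + 14355) - 12914) = (-8 - 9996) - (30608 - 12914) = -10004 - 1*17694 = -10004 - 17694 = -27698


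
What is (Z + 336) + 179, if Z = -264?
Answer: 251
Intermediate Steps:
(Z + 336) + 179 = (-264 + 336) + 179 = 72 + 179 = 251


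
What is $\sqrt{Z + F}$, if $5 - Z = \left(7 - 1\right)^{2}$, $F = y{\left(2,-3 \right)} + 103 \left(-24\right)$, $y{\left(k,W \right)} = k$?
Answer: $i \sqrt{2501} \approx 50.01 i$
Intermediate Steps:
$F = -2470$ ($F = 2 + 103 \left(-24\right) = 2 - 2472 = -2470$)
$Z = -31$ ($Z = 5 - \left(7 - 1\right)^{2} = 5 - 6^{2} = 5 - 36 = -31$)
$\sqrt{Z + F} = \sqrt{-31 - 2470} = \sqrt{-2501} = i \sqrt{2501}$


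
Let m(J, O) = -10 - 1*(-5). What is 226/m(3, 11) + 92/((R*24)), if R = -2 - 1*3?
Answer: -1379/30 ≈ -45.967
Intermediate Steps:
R = -5 (R = -2 - 3 = -5)
m(J, O) = -5 (m(J, O) = -10 + 5 = -5)
226/m(3, 11) + 92/((R*24)) = 226/(-5) + 92/((-5*24)) = 226*(-1/5) + 92/(-120) = -226/5 + 92*(-1/120) = -226/5 - 23/30 = -1379/30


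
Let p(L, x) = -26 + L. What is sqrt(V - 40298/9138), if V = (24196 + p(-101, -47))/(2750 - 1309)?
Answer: 2*sqrt(133220127968202)/6583929 ≈ 3.5061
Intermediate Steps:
V = 24069/1441 (V = (24196 + (-26 - 101))/(2750 - 1309) = (24196 - 127)/1441 = 24069*(1/1441) = 24069/1441 ≈ 16.703)
sqrt(V - 40298/9138) = sqrt(24069/1441 - 40298/9138) = sqrt(24069/1441 - 40298*1/9138) = sqrt(24069/1441 - 20149/4569) = sqrt(80936552/6583929) = 2*sqrt(133220127968202)/6583929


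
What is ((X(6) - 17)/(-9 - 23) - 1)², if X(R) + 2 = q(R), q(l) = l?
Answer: 361/1024 ≈ 0.35254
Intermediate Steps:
X(R) = -2 + R
((X(6) - 17)/(-9 - 23) - 1)² = (((-2 + 6) - 17)/(-9 - 23) - 1)² = ((4 - 17)/(-32) - 1)² = (-13*(-1/32) - 1)² = (13/32 - 1)² = (-19/32)² = 361/1024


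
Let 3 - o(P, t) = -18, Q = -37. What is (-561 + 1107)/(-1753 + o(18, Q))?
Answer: -273/866 ≈ -0.31524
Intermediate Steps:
o(P, t) = 21 (o(P, t) = 3 - 1*(-18) = 3 + 18 = 21)
(-561 + 1107)/(-1753 + o(18, Q)) = (-561 + 1107)/(-1753 + 21) = 546/(-1732) = 546*(-1/1732) = -273/866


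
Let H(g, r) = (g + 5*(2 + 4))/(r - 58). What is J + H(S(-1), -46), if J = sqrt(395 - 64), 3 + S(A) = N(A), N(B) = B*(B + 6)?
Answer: -11/52 + sqrt(331) ≈ 17.982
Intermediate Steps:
N(B) = B*(6 + B)
S(A) = -3 + A*(6 + A)
H(g, r) = (30 + g)/(-58 + r) (H(g, r) = (g + 5*6)/(-58 + r) = (g + 30)/(-58 + r) = (30 + g)/(-58 + r))
J = sqrt(331) ≈ 18.193
J + H(S(-1), -46) = sqrt(331) + (30 + (-3 - (6 - 1)))/(-58 - 46) = sqrt(331) + (30 + (-3 - 1*5))/(-104) = sqrt(331) - (30 + (-3 - 5))/104 = sqrt(331) - (30 - 8)/104 = sqrt(331) - 1/104*22 = sqrt(331) - 11/52 = -11/52 + sqrt(331)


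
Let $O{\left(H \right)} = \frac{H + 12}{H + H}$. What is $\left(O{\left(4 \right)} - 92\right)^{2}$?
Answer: $8100$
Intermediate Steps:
$O{\left(H \right)} = \frac{12 + H}{2 H}$
$\left(O{\left(4 \right)} - 92\right)^{2} = \left(\frac{12 + 4}{2 \cdot 4} - 92\right)^{2} = \left(\frac{1}{2} \cdot \frac{1}{4} \cdot 16 - 92\right)^{2} = \left(2 - 92\right)^{2} = \left(-90\right)^{2} = 8100$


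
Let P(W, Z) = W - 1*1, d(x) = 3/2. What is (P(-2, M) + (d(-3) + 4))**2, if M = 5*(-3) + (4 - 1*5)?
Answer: 25/4 ≈ 6.2500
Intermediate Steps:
M = -16 (M = -15 + (4 - 5) = -15 - 1 = -16)
d(x) = 3/2 (d(x) = 3*(1/2) = 3/2)
P(W, Z) = -1 + W (P(W, Z) = W - 1 = -1 + W)
(P(-2, M) + (d(-3) + 4))**2 = ((-1 - 2) + (3/2 + 4))**2 = (-3 + 11/2)**2 = (5/2)**2 = 25/4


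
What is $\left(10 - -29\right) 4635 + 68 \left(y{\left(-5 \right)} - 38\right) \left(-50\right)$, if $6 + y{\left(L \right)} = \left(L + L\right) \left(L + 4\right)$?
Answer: $296365$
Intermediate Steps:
$y{\left(L \right)} = -6 + 2 L \left(4 + L\right)$ ($y{\left(L \right)} = -6 + \left(L + L\right) \left(L + 4\right) = -6 + 2 L \left(4 + L\right)$)
$\left(10 - -29\right) 4635 + 68 \left(y{\left(-5 \right)} - 38\right) \left(-50\right) = \left(10 - -29\right) 4635 + 68 \left(\left(-6 + 2 \left(-5\right)^{2} + 8 \left(-5\right)\right) - 38\right) \left(-50\right) = \left(10 + 29\right) 4635 + 68 \left(\left(-6 + 2 \cdot 25 - 40\right) - 38\right) \left(-50\right) = 39 \cdot 4635 + 68 \left(\left(-6 + 50 - 40\right) - 38\right) \left(-50\right) = 180765 + 68 \left(4 - 38\right) \left(-50\right) = 180765 + 68 \left(-34\right) \left(-50\right) = 180765 - -115600 = 180765 + 115600 = 296365$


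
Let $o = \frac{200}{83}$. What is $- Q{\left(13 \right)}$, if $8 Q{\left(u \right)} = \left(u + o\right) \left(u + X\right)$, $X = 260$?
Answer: $- \frac{349167}{664} \approx -525.85$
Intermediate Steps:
$o = \frac{200}{83}$ ($o = 200 \cdot \frac{1}{83} = \frac{200}{83} \approx 2.4096$)
$Q{\left(u \right)} = \frac{\left(260 + u\right) \left(\frac{200}{83} + u\right)}{8}$ ($Q{\left(u \right)} = \frac{\left(u + \frac{200}{83}\right) \left(u + 260\right)}{8} = \frac{\left(\frac{200}{83} + u\right) \left(260 + u\right)}{8} = \frac{\left(260 + u\right) \left(\frac{200}{83} + u\right)}{8}$)
$- Q{\left(13 \right)} = - (\frac{6500}{83} + \frac{13^{2}}{8} + \frac{5445}{166} \cdot 13) = - (\frac{6500}{83} + \frac{1}{8} \cdot 169 + \frac{70785}{166}) = - (\frac{6500}{83} + \frac{169}{8} + \frac{70785}{166}) = \left(-1\right) \frac{349167}{664} = - \frac{349167}{664}$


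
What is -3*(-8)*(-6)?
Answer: -144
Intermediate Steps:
-3*(-8)*(-6) = 24*(-6) = -144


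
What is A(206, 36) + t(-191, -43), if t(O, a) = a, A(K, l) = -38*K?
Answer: -7871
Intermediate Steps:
A(206, 36) + t(-191, -43) = -38*206 - 43 = -7828 - 43 = -7871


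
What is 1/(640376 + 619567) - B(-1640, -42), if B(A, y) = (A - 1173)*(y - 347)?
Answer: -1378701447350/1259943 ≈ -1.0943e+6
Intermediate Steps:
B(A, y) = (-1173 + A)*(-347 + y)
1/(640376 + 619567) - B(-1640, -42) = 1/(640376 + 619567) - (407031 - 1173*(-42) - 347*(-1640) - 1640*(-42)) = 1/1259943 - (407031 + 49266 + 569080 + 68880) = 1/1259943 - 1*1094257 = 1/1259943 - 1094257 = -1378701447350/1259943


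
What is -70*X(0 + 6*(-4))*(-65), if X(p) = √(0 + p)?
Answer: 9100*I*√6 ≈ 22290.0*I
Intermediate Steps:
X(p) = √p
-70*X(0 + 6*(-4))*(-65) = -70*√(0 + 6*(-4))*(-65) = -70*√(0 - 24)*(-65) = -140*I*√6*(-65) = 9100*I*√6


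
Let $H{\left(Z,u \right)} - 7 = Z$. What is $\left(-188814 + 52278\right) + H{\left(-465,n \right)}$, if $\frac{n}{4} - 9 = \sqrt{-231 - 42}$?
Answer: $-136994$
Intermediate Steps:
$n = 36 + 4 i \sqrt{273}$ ($n = 36 + 4 \sqrt{-231 - 42} = 36 + 4 \sqrt{-273} = 36 + 4 i \sqrt{273} \approx 36.0 + 66.091 i$)
$H{\left(Z,u \right)} = 7 + Z$
$\left(-188814 + 52278\right) + H{\left(-465,n \right)} = \left(-188814 + 52278\right) + \left(7 - 465\right) = -136536 - 458 = -136994$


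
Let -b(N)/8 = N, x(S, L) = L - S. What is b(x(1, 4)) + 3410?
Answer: 3386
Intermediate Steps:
b(N) = -8*N
b(x(1, 4)) + 3410 = -8*(4 - 1*1) + 3410 = -8*(4 - 1) + 3410 = -8*3 + 3410 = -24 + 3410 = 3386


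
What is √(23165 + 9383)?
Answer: 2*√8137 ≈ 180.41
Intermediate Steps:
√(23165 + 9383) = √32548 = 2*√8137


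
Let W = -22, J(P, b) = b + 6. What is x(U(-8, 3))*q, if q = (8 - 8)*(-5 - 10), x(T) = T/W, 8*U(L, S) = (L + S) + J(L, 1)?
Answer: 0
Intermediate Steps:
J(P, b) = 6 + b
U(L, S) = 7/8 + L/8 + S/8 (U(L, S) = ((L + S) + (6 + 1))/8 = ((L + S) + 7)/8 = (7 + L + S)/8 = 7/8 + L/8 + S/8)
x(T) = -T/22 (x(T) = T/(-22) = T*(-1/22) = -T/22)
q = 0 (q = 0*(-15) = 0)
x(U(-8, 3))*q = -(7/8 + (⅛)*(-8) + (⅛)*3)/22*0 = -(7/8 - 1 + 3/8)/22*0 = -1/22*¼*0 = -1/88*0 = 0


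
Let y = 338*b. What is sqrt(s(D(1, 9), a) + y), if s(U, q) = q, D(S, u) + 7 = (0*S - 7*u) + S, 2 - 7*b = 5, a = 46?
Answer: 2*I*sqrt(1211)/7 ≈ 9.9427*I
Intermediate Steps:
b = -3/7 (b = 2/7 - 1/7*5 = 2/7 - 5/7 = -3/7 ≈ -0.42857)
D(S, u) = -7 + S - 7*u (D(S, u) = -7 + ((0*S - 7*u) + S) = -7 + ((0 - 7*u) + S) = -7 + (-7*u + S) = -7 + (S - 7*u) = -7 + S - 7*u)
y = -1014/7 (y = 338*(-3/7) = -1014/7 ≈ -144.86)
sqrt(s(D(1, 9), a) + y) = sqrt(46 - 1014/7) = sqrt(-692/7) = 2*I*sqrt(1211)/7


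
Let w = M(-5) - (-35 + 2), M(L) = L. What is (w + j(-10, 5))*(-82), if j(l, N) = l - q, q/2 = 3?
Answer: -984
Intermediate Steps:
q = 6 (q = 2*3 = 6)
w = 28 (w = -5 - (-35 + 2) = -5 - 1*(-33) = -5 + 33 = 28)
j(l, N) = -6 + l (j(l, N) = l - 1*6 = l - 6 = -6 + l)
(w + j(-10, 5))*(-82) = (28 + (-6 - 10))*(-82) = (28 - 16)*(-82) = 12*(-82) = -984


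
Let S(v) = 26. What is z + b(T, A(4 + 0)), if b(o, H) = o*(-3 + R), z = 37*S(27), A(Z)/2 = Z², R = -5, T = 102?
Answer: 146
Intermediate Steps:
A(Z) = 2*Z²
z = 962 (z = 37*26 = 962)
b(o, H) = -8*o (b(o, H) = o*(-3 - 5) = o*(-8) = -8*o)
z + b(T, A(4 + 0)) = 962 - 8*102 = 962 - 816 = 146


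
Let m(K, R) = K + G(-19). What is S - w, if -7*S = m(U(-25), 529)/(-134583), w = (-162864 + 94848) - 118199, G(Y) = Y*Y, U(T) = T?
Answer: 8353791131/44861 ≈ 1.8622e+5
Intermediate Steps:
G(Y) = Y²
w = -186215 (w = -68016 - 118199 = -186215)
m(K, R) = 361 + K (m(K, R) = K + (-19)² = K + 361 = 361 + K)
S = 16/44861 (S = -(361 - 25)/(7*(-134583)) = -48*(-1)/134583 = -⅐*(-112/44861) = 16/44861 ≈ 0.00035666)
S - w = 16/44861 - 1*(-186215) = 16/44861 + 186215 = 8353791131/44861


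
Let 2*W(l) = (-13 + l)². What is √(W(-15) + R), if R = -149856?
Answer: 2*I*√37366 ≈ 386.61*I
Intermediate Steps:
W(l) = (-13 + l)²/2
√(W(-15) + R) = √((-13 - 15)²/2 - 149856) = √((½)*(-28)² - 149856) = √((½)*784 - 149856) = √(392 - 149856) = √(-149464) = 2*I*√37366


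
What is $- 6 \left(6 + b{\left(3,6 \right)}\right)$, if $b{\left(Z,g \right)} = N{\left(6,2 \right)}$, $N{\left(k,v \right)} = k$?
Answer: $-72$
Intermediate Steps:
$b{\left(Z,g \right)} = 6$
$- 6 \left(6 + b{\left(3,6 \right)}\right) = - 6 \left(6 + 6\right) = \left(-6\right) 12 = -72$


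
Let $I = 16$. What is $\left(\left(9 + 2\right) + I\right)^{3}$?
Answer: $19683$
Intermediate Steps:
$\left(\left(9 + 2\right) + I\right)^{3} = \left(\left(9 + 2\right) + 16\right)^{3} = \left(11 + 16\right)^{3} = 27^{3} = 19683$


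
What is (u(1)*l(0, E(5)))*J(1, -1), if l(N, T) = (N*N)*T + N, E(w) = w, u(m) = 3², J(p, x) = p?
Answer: 0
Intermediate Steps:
u(m) = 9
l(N, T) = N + T*N² (l(N, T) = N²*T + N = T*N² + N = N + T*N²)
(u(1)*l(0, E(5)))*J(1, -1) = (9*(0*(1 + 0*5)))*1 = (9*(0*(1 + 0)))*1 = (9*(0*1))*1 = (9*0)*1 = 0*1 = 0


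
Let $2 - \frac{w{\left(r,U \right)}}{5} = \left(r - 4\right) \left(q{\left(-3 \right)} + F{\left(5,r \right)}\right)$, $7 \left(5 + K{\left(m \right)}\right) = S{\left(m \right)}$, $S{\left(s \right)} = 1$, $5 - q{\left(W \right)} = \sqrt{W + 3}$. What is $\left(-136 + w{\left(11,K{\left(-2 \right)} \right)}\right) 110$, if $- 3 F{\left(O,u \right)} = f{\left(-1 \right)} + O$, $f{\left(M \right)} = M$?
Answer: $- \frac{83930}{3} \approx -27977.0$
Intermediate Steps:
$q{\left(W \right)} = 5 - \sqrt{3 + W}$ ($q{\left(W \right)} = 5 - \sqrt{W + 3} = 5 - \sqrt{3 + W}$)
$K{\left(m \right)} = - \frac{34}{7}$ ($K{\left(m \right)} = -5 + \frac{1}{7} \cdot 1 = -5 + \frac{1}{7} = - \frac{34}{7}$)
$F{\left(O,u \right)} = \frac{1}{3} - \frac{O}{3}$ ($F{\left(O,u \right)} = - \frac{-1 + O}{3} = \frac{1}{3} - \frac{O}{3}$)
$w{\left(r,U \right)} = \frac{250}{3} - \frac{55 r}{3}$ ($w{\left(r,U \right)} = 10 - 5 \left(r - 4\right) \left(\left(5 - \sqrt{3 - 3}\right) + \left(\frac{1}{3} - \frac{5}{3}\right)\right) = 10 - 5 \left(-4 + r\right) \left(\left(5 - \sqrt{0}\right) + \left(\frac{1}{3} - \frac{5}{3}\right)\right) = 10 - 5 \left(-4 + r\right) \left(\left(5 - 0\right) - \frac{4}{3}\right) = 10 - 5 \left(-4 + r\right) \left(\left(5 + 0\right) - \frac{4}{3}\right) = 10 - 5 \left(-4 + r\right) \left(5 - \frac{4}{3}\right) = 10 - 5 \left(-4 + r\right) \frac{11}{3} = 10 - 5 \left(- \frac{44}{3} + \frac{11 r}{3}\right) = 10 - \left(- \frac{220}{3} + \frac{55 r}{3}\right) = \frac{250}{3} - \frac{55 r}{3}$)
$\left(-136 + w{\left(11,K{\left(-2 \right)} \right)}\right) 110 = \left(-136 + \left(\frac{250}{3} - \frac{605}{3}\right)\right) 110 = \left(-136 - \frac{355}{3}\right) 110 = \left(- \frac{763}{3}\right) 110 = - \frac{83930}{3}$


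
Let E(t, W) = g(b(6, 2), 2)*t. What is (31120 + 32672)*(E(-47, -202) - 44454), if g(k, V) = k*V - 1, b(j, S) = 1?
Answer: -2838807792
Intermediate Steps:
g(k, V) = -1 + V*k (g(k, V) = V*k - 1 = -1 + V*k)
E(t, W) = t (E(t, W) = (-1 + 2*1)*t = (-1 + 2)*t = 1*t = t)
(31120 + 32672)*(E(-47, -202) - 44454) = (31120 + 32672)*(-47 - 44454) = 63792*(-44501) = -2838807792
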